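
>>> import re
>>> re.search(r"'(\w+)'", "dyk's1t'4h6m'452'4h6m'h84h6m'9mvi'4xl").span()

The match spans [3:8] → "'s1t'".

(3, 8)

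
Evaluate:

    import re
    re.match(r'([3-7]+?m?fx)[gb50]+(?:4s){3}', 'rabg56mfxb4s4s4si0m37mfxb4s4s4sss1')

Pattern: one or more of a character in [3-7] (lazy), then optionally a literal 'm', then the literal 'fx' (captured); then one or more of one of [gb50], then the literal '4s' repeated 3 times.
`re.match` won't scan ahead — the pattern has to work from the very first character.
Here the string doesn't start with a match, so the call returns None.

None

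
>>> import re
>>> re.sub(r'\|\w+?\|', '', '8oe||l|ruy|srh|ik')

Matches: at [4:7] → '|l|'; at [10:15] → '|srh|'.
Every occurrence is swapped for ''.

'8oe|ruyik'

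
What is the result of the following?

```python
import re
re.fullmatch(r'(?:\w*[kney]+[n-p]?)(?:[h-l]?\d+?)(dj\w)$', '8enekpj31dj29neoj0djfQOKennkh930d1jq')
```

None

`re.fullmatch` requires the pattern to consume the entire string.
Here the pattern can't cover the whole string, so the call returns None.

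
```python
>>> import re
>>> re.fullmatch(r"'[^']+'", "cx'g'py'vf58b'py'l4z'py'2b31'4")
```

None

For `fullmatch`, every character of the input must be accounted for by the pattern.
Here there's no way to consume every character, so the call returns None.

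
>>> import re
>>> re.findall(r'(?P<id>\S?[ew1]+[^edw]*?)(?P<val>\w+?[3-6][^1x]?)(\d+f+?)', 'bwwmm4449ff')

Because the quantifier is non-greedy, it stops expanding at the earliest point where the rest of the pattern can succeed.
`findall` packs the 3 group values into a tuple for every match.

[('bww', 'mm44', '49f')]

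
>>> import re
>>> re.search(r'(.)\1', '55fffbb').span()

(0, 2)

`\1` has to match the exact text group 1 already captured.
The match spans [0:2] → '55'.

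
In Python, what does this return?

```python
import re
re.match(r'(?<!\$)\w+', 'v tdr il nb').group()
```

'v'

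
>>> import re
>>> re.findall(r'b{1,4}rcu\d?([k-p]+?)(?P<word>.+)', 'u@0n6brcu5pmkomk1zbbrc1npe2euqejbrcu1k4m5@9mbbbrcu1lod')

[('p', 'mkomk1zbbrc1npe2euqejbrcu1k4m5@9mbbbrcu1lod')]

This matches 1 to 4 of a literal 'b', then the literal 'rcu'; then optionally a digit; then one or more of a character in [k-p] (lazy) (captured); then one or more of any character (captured as 'word').
Because the quantifier is non-greedy, it stops expanding at the earliest point where the rest of the pattern can succeed.
Walking the string: at [5:54] match 'brcu5pmkomk1zbbrc1npe2euqejbrcu1k4m5@9mbbbrcu1lod', groups = ('p', 'mkomk1zbbrc1npe2euqejbrcu1k4m5@9mbbbrcu1lod').
`findall` packs the 2 group values into a tuple for every match.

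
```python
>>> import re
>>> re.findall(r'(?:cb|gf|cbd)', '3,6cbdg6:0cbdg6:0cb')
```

['cb', 'cb', 'cb']

`|` is ordered: at each position the engine commits to the first alternative that works.
Scanning left to right: at [3:5] → 'cb'; at [10:12] → 'cb'; at [17:19] → 'cb'.
Since nothing is captured, `findall` lists the 3 matched substrings directly.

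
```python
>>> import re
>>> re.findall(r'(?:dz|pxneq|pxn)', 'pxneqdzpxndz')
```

['pxneq', 'dz', 'pxn', 'dz']

Alternation isn't longest-match — the leftmost alternative that fits at this position is chosen.
No capturing groups, so `findall` returns the 4 full match strings.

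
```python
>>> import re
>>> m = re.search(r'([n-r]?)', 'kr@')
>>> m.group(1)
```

''

Pattern: optionally a character in [n-r] (captured).
`re.search` tries every starting position until one works.
The match spans [0:0] → ''.
Captured: group 1 = ''.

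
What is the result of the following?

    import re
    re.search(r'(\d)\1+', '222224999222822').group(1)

The match spans [0:5] → '22222'.
Captured: group 1 = '2'.

'2'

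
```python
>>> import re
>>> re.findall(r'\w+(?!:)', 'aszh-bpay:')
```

['aszh', 'bpa']

A negative assertion filters positions out without eating any characters.
Walking the string: at [0:4] → 'aszh'; at [5:8] → 'bpa'.
With no groups in the pattern, `findall` gives back each whole match — 2 here.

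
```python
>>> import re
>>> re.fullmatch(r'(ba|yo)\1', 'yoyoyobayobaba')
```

None

After group 1 captures some text, `\1` only succeeds where that same text appears again.
`re.fullmatch` is like wrapping the pattern in `^…$` (in single-line mode).
Here there's no way to consume every character, so the call returns None.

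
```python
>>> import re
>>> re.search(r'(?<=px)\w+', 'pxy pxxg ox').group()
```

'y'

Because the assertion is zero-width, the text it checks is not consumed and won't appear in the result.
Unlike `match`, `search` isn't anchored — it looks for the pattern anywhere in the string.
The match spans [2:3] → 'y'.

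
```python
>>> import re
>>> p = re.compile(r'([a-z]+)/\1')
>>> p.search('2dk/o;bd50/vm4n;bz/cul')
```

A backreference is literal: `\1` must see the identical characters the first group matched.
Here the pattern never matches, so the call returns None.

None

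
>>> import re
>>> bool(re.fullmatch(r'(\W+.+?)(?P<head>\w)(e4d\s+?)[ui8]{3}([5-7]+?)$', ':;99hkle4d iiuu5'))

False

The pattern matches one or more of a non-word character, then one or more of any character (lazy) (captured); then a word character (captured as 'head'); then the literal 'e4d', then one or more of whitespace (lazy) (captured); then exactly 3 of one of [ui8]; then one or more of a character in [5-7] (lazy) (captured); then anchored at the end.
`re.fullmatch` requires the pattern to consume the entire string.
Here there's no way to consume every character, so the call returns None, and `bool(None)` is False.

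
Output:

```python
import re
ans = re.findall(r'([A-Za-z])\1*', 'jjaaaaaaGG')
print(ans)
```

The backreference `\1` re-matches whatever the first group consumed, character for character.
Because there's exactly one group, `findall` drops the full match and keeps group 1 from each hit.

['j', 'a', 'G']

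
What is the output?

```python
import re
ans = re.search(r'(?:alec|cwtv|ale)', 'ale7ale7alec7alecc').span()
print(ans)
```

Unlike `match`, `search` isn't anchored — it looks for the pattern anywhere in the string.
The match spans [0:3] → 'ale'.

(0, 3)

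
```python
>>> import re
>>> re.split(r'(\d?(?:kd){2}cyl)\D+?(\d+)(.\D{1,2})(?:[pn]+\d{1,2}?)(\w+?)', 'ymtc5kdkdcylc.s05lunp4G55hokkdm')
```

This matches optionally a digit, then the literal 'kd' repeated 2 times, then the literal 'cyl' (captured); then one or more of a non-digit (lazy); then one or more of a digit (captured); then any character, then 1 to 2 of a non-digit (captured); then one or more of one of [pn], then 1 to 2 of a digit (lazy) (non-capturing group); then one or more of a word character (lazy) (captured).
Matches to split on: at [4:23] → '5kdkdcylc.s05lunp4G'.
Because the pattern has a capturing group, `split` also inserts each captured text between the pieces.

['ymtc', '5kdkdcyl', '05', 'lun', 'G', '55hokkdm']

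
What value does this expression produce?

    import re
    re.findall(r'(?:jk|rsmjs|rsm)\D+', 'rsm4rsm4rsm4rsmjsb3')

['rsmjsb']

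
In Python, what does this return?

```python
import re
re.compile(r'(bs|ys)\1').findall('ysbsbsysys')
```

A backreference is literal: `\1` must see the identical characters the first group matched.
Matches: at [2:6] match 'bsbs', group 1 = 'bs'; at [6:10] match 'ysys', group 1 = 'ys'.
Because there's exactly one group, `findall` drops the full match and keeps group 1 from each hit.

['bs', 'ys']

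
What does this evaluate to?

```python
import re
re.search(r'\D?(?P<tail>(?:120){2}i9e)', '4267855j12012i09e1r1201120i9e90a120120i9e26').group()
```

This matches optionally a non-digit; then the literal '120' repeated 2 times, then the literal 'i9e' (captured as 'tail').
The match spans [31:41] → 'a120120i9e'.

'a120120i9e'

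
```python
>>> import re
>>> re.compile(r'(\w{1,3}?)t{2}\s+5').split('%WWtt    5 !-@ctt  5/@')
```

['%', 'WW', ' !-@', 'c', '/@']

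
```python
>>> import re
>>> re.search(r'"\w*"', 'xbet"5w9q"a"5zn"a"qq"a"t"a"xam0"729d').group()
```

'"5w9q"'

`re.search` scans for the first position where the pattern succeeds.
The match spans [4:10] → '"5w9q"'.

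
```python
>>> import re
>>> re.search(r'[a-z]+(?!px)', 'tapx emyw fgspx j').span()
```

(0, 4)

`(?!…)`/`(?<!…)` only lets a position through if the neighbouring text does NOT match; no characters are consumed.
Unlike `match`, `search` isn't anchored — it looks for the pattern anywhere in the string.
The match spans [0:4] → 'tapx'.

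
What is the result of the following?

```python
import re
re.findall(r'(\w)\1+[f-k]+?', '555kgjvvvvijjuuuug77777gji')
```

['5', 'v', 'u', '7']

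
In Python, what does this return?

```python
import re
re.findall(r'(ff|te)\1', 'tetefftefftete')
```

`\1` is not a pattern — it's the concrete string captured by group 1, re-applied verbatim.
Scanning left to right: at [0:4] match 'tete', group 1 = 'te'; at [10:14] match 'tete', group 1 = 'te'.
One capturing group, so `findall` returns just the captured substring from each match — 2 in all.

['te', 'te']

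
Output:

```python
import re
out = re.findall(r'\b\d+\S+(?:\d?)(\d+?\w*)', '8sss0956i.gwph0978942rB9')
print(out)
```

['9']

This matches a word boundary (`\b`, zero-width); then one or more of a digit, then one or more of a non-whitespace character; then optionally a digit (non-capturing group); then one or more of a digit (lazy), then zero or more of a word character (captured).
Matches: at [0:24] match '8sss0956i.gwph0978942rB9', group 1 = '9'.
One capturing group, so `findall` returns just the captured substring from the one match — 1 in all.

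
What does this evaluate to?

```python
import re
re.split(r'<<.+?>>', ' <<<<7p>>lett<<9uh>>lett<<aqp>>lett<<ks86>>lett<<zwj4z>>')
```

[' ', 'lett', 'lett', 'lett', 'lett', '']

Matches to split on: at [1:9] → '<<<<7p>>'; at [13:20] → '<<9uh>>'; at [24:31] → '<<aqp>>'; at [35:43] → '<<ks86>>'; at [47:56] → '<<zwj4z>>'.
`split` removes every match and returns the 6 fragments in between.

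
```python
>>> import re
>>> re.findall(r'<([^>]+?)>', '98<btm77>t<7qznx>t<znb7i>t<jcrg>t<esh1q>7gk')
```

['btm77', '7qznx', 'znb7i', 'jcrg', 'esh1q']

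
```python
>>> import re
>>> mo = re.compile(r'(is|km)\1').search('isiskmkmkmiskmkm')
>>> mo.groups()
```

The match spans [0:4] → 'isis'.
Captured: group 1 = 'is'.

('is',)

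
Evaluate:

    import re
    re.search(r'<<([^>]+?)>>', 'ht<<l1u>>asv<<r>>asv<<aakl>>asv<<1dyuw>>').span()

(2, 9)

The match spans [2:9] → '<<l1u>>'.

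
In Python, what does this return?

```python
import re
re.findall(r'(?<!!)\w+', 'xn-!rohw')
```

['xn', 'ohw']

The negative lookaround is zero-width — it rules out positions where the adjacent text would match, without consuming anything.
Matches: at [0:2] → 'xn'; at [5:8] → 'ohw'.
With no groups in the pattern, `findall` gives back each whole match — 2 here.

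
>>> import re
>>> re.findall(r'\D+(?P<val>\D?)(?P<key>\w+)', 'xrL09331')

This matches one or more of a non-digit; then optionally a non-digit (captured as 'val'); then one or more of a word character (captured as 'key').
With 2 capturing groups, `findall` returns a 2-tuple per match.

[('', '09331')]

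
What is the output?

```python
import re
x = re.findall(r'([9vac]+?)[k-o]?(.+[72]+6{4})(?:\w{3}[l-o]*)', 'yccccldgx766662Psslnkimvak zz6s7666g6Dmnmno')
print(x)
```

[('c', 'cccldgx76666')]

With the lazy modifier that quantifier settles for the fewest repetitions that let the rest of the pattern succeed (the atoms after it are unaffected and can still be greedy).
`findall` packs the 2 group values into a tuple for every match.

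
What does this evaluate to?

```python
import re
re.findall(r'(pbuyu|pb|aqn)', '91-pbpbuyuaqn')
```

['pb', 'pbuyu', 'aqn']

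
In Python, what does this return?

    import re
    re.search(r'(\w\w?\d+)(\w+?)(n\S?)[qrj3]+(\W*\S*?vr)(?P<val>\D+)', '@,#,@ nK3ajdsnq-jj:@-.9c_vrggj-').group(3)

'n'

The match spans [6:31] → 'nK3ajdsnq-jj:@-.9c_vrggj-'.
Captured: group 1 = 'nK3', group 2 = 'ajds', group 3 = 'n', group 4 = '-jj:@-.9c_vr', group 5 = 'ggj-'.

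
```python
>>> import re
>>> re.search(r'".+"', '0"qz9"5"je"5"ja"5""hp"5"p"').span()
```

The match spans [1:26] → '"qz9"5"je"5"ja"5""hp"5"p"'.

(1, 26)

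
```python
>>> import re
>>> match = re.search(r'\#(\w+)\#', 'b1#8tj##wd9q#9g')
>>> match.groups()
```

`re.search` tries every starting position until one works.
The match spans [2:7] → '#8tj#'.
Captured: group 1 = '8tj'.

('8tj',)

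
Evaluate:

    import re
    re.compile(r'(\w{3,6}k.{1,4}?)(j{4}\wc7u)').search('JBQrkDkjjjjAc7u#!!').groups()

This matches 3 to 6 of a word character, then the literal 'k', then 1 to 4 of any character (lazy) (captured); then exactly 4 of a literal 'j', then a word character, then the literal 'c7u' (captured).
`re.search` tries every starting position until one works.
The match spans [0:15] → 'JBQrkDkjjjjAc7u'.
Captured: group 1 = 'JBQrkDk', group 2 = 'jjjjAc7u'.

('JBQrkDk', 'jjjjAc7u')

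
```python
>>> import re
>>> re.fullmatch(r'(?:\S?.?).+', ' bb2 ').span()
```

(0, 5)

The pattern matches optionally a non-whitespace character, then optionally any character (non-capturing group); then one or more of any character.
`fullmatch` succeeds only if the pattern covers the string from start to end.
The match spans [0:5] → ' bb2 '.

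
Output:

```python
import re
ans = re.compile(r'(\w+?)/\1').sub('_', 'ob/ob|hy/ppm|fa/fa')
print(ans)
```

The backreference `\1` re-matches whatever the first group consumed, character for character.
Each match is replaced by '_'.

_|hy/ppm|_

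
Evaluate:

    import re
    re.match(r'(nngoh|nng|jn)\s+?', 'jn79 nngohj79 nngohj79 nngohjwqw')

None

With `match`, the pattern is implicitly anchored at the beginning.
Here the string doesn't start with a match, so the call returns None.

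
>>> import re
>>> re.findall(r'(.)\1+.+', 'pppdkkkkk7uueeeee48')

['p']

After group 1 captures some text, `\1` only succeeds where that same text appears again.
Scanning left to right: at [0:19] match 'pppdkkkkk7uueeeee48', group 1 = 'p'.
One capturing group, so `findall` returns just the captured substring from the one match — 1 in all.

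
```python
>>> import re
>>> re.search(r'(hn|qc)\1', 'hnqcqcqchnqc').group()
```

`\1` has to match the exact text group 1 already captured.
The match spans [2:6] → 'qcqc'.

'qcqc'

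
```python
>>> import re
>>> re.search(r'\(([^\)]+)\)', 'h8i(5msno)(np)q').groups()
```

`re.search` tries every starting position until one works.
The match spans [3:10] → '(5msno)'.
Captured: group 1 = '5msno'.

('5msno',)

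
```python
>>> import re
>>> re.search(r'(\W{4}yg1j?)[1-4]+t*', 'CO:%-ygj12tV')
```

None

The pattern matches exactly 4 of a non-word character, then the literal 'yg1', then optionally a literal 'j' (captured); then one or more of a character in [1-4], then zero or more of the literal 't'.
`search` walks the string left to right and returns the first match it finds.
Here the pattern never matches, so the call returns None.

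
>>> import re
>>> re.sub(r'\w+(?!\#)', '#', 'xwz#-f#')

'#z#-f#'

`(?!…)`/`(?<!…)` only lets a position through if the neighbouring text does NOT match; no characters are consumed.
Matches: at [0:2] → 'xw'.
Every occurrence is swapped for '#'.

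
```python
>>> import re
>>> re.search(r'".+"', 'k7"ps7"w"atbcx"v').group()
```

`re.search` tries every starting position until one works.
The match spans [2:15] → '"ps7"w"atbcx"'.

'"ps7"w"atbcx"'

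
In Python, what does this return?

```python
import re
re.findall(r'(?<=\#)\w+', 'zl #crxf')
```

['crxf']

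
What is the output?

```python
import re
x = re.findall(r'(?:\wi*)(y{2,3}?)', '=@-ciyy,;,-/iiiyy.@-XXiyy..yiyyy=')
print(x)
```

['yy', 'yy', 'yy', 'yy']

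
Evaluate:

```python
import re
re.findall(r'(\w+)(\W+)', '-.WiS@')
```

[('WiS', '@')]

The pattern matches one or more of a word character (captured); then one or more of a non-word character (captured).
With 2 capturing groups, `findall` returns a 2-tuple per match.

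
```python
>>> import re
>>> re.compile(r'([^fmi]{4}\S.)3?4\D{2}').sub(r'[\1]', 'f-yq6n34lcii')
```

'f[-yq6n3]ii'

This matches exactly 4 of any character except [fmi], then a non-whitespace character, then any character (captured); then optionally a literal '3', then the literal '4', then exactly 2 of a non-digit.
Matches: at [1:10] → '-yq6n34lc'.
The replacement refers to a captured group, so each match is rewritten using its own captured text.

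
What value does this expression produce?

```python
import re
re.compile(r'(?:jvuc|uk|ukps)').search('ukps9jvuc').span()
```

`|` is ordered: at each position the engine commits to the first alternative that works.
`re.search` tries every starting position until one works.
The match spans [0:2] → 'uk'.

(0, 2)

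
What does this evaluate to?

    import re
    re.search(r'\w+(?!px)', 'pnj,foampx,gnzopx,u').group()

'pnj'

`(?!…)`/`(?<!…)` only lets a position through if the neighbouring text does NOT match; no characters are consumed.
`re.search` scans for the first position where the pattern succeeds.
The match spans [0:3] → 'pnj'.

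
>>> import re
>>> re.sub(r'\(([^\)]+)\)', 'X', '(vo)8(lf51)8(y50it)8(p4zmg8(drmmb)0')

Matches: at [0:4] → '(vo)'; at [5:11] → '(lf51)'; at [12:19] → '(y50it)'; at [20:34] → '(p4zmg8(drmmb)'.
Each match is replaced by 'X'.

'X8X8X8X0'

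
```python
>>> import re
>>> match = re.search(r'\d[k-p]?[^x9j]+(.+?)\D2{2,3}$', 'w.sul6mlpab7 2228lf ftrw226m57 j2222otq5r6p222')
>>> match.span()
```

(5, 46)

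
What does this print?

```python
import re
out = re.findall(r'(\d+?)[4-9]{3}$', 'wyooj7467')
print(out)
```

['7']

Pattern: one or more of a digit (lazy) (captured); then exactly 3 of a character in [4-9]; then anchored at the end.
Matches: at [5:9] match '7467', group 1 = '7'.
`findall` collects group 1 from the one match (1 total).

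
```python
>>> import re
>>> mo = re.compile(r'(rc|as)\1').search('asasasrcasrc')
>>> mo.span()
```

The backreference `\1` re-matches whatever the first group consumed, character for character.
`re.search` tries every starting position until one works.
The match spans [0:4] → 'asas'.
Captured: group 1 = 'as'.

(0, 4)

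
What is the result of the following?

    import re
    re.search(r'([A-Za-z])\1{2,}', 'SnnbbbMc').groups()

('b',)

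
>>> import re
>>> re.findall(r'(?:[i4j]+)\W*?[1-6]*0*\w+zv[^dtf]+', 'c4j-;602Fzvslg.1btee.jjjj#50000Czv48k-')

This matches one or more of one of [i4j] (non-capturing group); then zero or more of a non-word character (lazy), then zero or more of a character in [1-6], then zero or more of a literal '0'; then one or more of a word character; then the literal 'zv', then one or more of any character except [dtf].
Walking the string: at [1:17] → '4j-;602Fzvslg.1b'; at [21:38] → 'jjjj#50000Czv48k-'.
Since nothing is captured, `findall` lists the 2 matched substrings directly.

['4j-;602Fzvslg.1b', 'jjjj#50000Czv48k-']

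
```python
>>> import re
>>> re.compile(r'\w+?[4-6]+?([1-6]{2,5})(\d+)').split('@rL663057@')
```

['@', '63', '057', '@']

This matches one or more of a word character (lazy), then one or more of a character in [4-6] (lazy); then 2 to 5 of a character in [1-6] (captured); then one or more of a digit (captured).
Matches to split on: at [1:9] → 'rL663057'.
`re.split` interleaves the captured-group text with the surrounding fragments.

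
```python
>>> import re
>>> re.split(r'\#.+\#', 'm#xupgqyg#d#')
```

`split` removes every match and returns the 2 fragments in between.

['m', '']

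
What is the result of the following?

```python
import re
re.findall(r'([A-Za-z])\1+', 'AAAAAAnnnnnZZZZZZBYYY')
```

After group 1 captures some text, `\1` only succeeds where that same text appears again.
Walking the string: at [0:6] match 'AAAAAA', group 1 = 'A'; at [6:11] match 'nnnnn', group 1 = 'n'; at [11:17] match 'ZZZZZZ', group 1 = 'Z'; at [18:21] match 'YYY', group 1 = 'Y'.
`findall` collects group 1 from each match (4 total).

['A', 'n', 'Z', 'Y']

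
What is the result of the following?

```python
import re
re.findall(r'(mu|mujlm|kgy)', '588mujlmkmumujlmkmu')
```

The regex engine tests alternatives in the order written; an earlier branch that matches wins even if a later one would match more.
Scanning left to right: at [3:5] match 'mu', group 1 = 'mu'; at [9:11] match 'mu', group 1 = 'mu'; at [11:13] match 'mu', group 1 = 'mu'; at [17:19] match 'mu', group 1 = 'mu'.
One capturing group, so `findall` returns just the captured substring from each match — 4 in all.

['mu', 'mu', 'mu', 'mu']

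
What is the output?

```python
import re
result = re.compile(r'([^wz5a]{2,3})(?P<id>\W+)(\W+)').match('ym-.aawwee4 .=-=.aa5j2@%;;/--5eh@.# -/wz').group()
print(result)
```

With `match`, the pattern is implicitly anchored at the beginning.
The match spans [0:4] → 'ym-.'.

ym-.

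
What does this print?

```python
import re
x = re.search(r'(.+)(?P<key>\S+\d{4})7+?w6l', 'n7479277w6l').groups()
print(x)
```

The pattern matches one or more of any character (captured); then one or more of a non-whitespace character, then exactly 4 of a digit (captured as 'key'); then one or more of a literal '7' (lazy), then the literal 'w6l'.
`re.search` tries every starting position until one works.
The match spans [0:11] → 'n7479277w6l'.
Captured: group 1 = 'n7', group 2 = '47927'.

('n7', '47927')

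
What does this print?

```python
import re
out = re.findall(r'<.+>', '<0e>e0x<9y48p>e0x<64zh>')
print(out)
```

No capturing groups, so `findall` returns the 1 full match string.

['<0e>e0x<9y48p>e0x<64zh>']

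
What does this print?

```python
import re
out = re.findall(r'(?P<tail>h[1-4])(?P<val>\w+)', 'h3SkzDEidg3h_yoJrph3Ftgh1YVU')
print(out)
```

This matches the literal 'h', then a character in [1-4] (captured as 'tail'); then one or more of a word character (captured as 'val').
Walking the string: at [0:28] match 'h3SkzDEidg3h_yoJrph3Ftgh1YVU', groups = ('h3', 'SkzDEidg3h_yoJrph3Ftgh1YVU').
2 groups means the one result is a tuple of 2 captured strings — 1 here.

[('h3', 'SkzDEidg3h_yoJrph3Ftgh1YVU')]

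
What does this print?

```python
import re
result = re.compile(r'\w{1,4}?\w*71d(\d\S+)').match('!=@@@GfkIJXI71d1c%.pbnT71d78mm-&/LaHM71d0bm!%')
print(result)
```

None

With `match`, the pattern is implicitly anchored at the beginning.
Here the string doesn't start with a match, so the call returns None.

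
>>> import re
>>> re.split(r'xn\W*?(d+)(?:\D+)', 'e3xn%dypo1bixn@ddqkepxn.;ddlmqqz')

['e3', 'd', '1bi', 'dd', '']

Pattern: the literal 'xn', then zero or more of a non-word character (lazy); then one or more of a literal 'd' (captured); then one or more of a non-digit (non-capturing group).
Matches to split on: at [2:9] → 'xn%dypo'; at [12:32] → 'xn@ddqkepxn.;ddlmqqz'.
With a capturing group present, the delimiter's captured portion is kept in the result list.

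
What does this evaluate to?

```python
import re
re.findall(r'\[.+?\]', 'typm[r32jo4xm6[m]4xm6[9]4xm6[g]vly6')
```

Scanning left to right: at [4:17] → '[r32jo4xm6[m]'; at [21:24] → '[9]'; at [28:31] → '[g]'.
No capturing groups, so `findall` returns the 3 full match strings.

['[r32jo4xm6[m]', '[9]', '[g]']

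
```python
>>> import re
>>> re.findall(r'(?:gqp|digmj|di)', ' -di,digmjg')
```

['di', 'digmj']

Branches in `(...|...)` are attempted left-to-right; the first branch that allows the whole pattern to succeed is taken.
With no groups in the pattern, `findall` gives back each whole match — 2 here.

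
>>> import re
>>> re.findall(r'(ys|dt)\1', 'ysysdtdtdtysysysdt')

A backreference is literal: `\1` must see the identical characters the first group matched.
Walking the string: at [0:4] match 'ysys', group 1 = 'ys'; at [4:8] match 'dtdt', group 1 = 'dt'; at [10:14] match 'ysys', group 1 = 'ys'.
With a single group, `findall` returns only what that group captured — 3 items.

['ys', 'dt', 'ys']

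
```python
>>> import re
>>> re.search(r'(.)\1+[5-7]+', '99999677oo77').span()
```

The backreference `\1` re-matches whatever the first group consumed, character for character.
`re.search` scans for the first position where the pattern succeeds.
The match spans [0:8] → '99999677'.
Captured: group 1 = '9'.

(0, 8)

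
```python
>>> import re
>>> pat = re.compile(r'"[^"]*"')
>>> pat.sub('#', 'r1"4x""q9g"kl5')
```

Each match is replaced by '#'.

'r1##kl5'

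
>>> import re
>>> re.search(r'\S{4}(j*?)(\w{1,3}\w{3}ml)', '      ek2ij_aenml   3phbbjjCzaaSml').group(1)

''

The match spans [6:17] → 'ek2ij_aenml'.
Captured: group 1 = '', group 2 = 'j_aenml'.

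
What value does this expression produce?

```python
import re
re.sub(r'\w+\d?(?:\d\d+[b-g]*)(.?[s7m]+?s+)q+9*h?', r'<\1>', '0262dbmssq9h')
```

'<mss>'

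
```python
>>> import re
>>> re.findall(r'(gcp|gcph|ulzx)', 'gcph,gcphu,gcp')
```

The regex engine tests alternatives in the order written; an earlier branch that matches wins even if a later one would match more.
Because there's exactly one group, `findall` drops the full match and keeps group 1 from each hit.

['gcp', 'gcp', 'gcp']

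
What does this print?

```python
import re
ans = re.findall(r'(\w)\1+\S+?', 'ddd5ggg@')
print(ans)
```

['d', 'g']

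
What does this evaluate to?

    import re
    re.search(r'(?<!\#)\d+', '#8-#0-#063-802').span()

(8, 10)

The negative lookaround is zero-width — it rules out positions where the adjacent text would match, without consuming anything.
Unlike `match`, `search` isn't anchored — it looks for the pattern anywhere in the string.
The match spans [8:10] → '63'.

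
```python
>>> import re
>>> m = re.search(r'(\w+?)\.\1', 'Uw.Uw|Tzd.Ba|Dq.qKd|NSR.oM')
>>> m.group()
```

`\1` has to match the exact text group 1 already captured.
`re.search` scans for the first position where the pattern succeeds.
The match spans [0:5] → 'Uw.Uw'.
Captured: group 1 = 'Uw'.

'Uw.Uw'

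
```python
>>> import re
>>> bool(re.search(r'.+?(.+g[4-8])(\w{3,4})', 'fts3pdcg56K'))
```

False

This matches one or more of any character (lazy); then one or more of any character, then a literal 'g', then a character in [4-8] (captured); then 3 to 4 of a word character (captured).
`re.search` scans for the first position where the pattern succeeds.
Here no position works, so the call returns None, and `bool(None)` is False.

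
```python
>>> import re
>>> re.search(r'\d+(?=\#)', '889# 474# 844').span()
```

(0, 3)

The lookaround is zero-width — it requires the adjacent text to match without consuming it, so the asserted text isn't part of the match.
The match spans [0:3] → '889'.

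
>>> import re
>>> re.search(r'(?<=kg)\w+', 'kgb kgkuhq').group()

'b'

The positive lookaround only admits positions where the adjacent text matches; those characters stay outside the span.
Unlike `match`, `search` isn't anchored — it looks for the pattern anywhere in the string.
The match spans [2:3] → 'b'.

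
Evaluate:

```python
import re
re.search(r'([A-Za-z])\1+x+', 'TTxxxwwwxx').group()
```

'TTxxx'

`\1` has to match the exact text group 1 already captured.
Unlike `match`, `search` isn't anchored — it looks for the pattern anywhere in the string.
The match spans [0:5] → 'TTxxx'.
Captured: group 1 = 'T'.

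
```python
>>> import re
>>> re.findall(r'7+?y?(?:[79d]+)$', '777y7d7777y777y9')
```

With no groups in the pattern, `findall` gives back each whole match — 1 here.

['777y9']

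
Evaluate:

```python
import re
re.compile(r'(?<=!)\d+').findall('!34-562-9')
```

['34']

The lookaround is zero-width — it requires the adjacent text to match without consuming it, so the asserted text isn't part of the match.
Matches: at [1:3] → '34'.
No capturing groups, so `findall` returns the 1 full match string.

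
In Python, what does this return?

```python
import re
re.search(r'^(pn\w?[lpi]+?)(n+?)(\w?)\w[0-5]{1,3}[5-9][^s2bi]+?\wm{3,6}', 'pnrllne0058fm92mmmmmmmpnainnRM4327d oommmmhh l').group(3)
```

'e'

The match spans [0:21] → 'pnrllne0058fm92mmmmmm'.
Captured: group 1 = 'pnrll', group 2 = 'n', group 3 = 'e'.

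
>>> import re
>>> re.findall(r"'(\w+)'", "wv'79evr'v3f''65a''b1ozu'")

With a single group, `findall` returns only what that group captured — 3 items.

['79evr', '65a', 'b1ozu']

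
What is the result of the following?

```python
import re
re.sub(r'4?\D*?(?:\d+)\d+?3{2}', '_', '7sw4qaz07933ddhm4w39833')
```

Each match is replaced by '_'.

'7sw_ddhm_'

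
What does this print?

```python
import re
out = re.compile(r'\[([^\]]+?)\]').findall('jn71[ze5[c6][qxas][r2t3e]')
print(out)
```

['ze5[c6', 'qxas', 'r2t3e']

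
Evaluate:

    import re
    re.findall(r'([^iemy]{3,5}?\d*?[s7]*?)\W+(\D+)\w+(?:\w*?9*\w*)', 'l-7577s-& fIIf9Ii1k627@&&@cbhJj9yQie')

Pattern: 3 to 5 of any character except [iemy] (lazy), then zero or more of a digit (lazy), then zero or more of one of [s7] (lazy) (captured); then one or more of a non-word character; then one or more of a non-digit (captured); then one or more of a word character; then zero or more of a word character (lazy), then zero or more of the literal '9', then zero or more of a word character (non-capturing group).
Walking the string: at [0:22] match 'l-7577s-& fIIf9Ii1k627', groups = ('l-7577s', 'fIIf'); at [22:36] match '@&&@cbhJj9yQie', groups = ('@&&', 'cbhJj').
Multiple groups make `findall` return tuples — one 2-tuple for each match.

[('l-7577s', 'fIIf'), ('@&&', 'cbhJj')]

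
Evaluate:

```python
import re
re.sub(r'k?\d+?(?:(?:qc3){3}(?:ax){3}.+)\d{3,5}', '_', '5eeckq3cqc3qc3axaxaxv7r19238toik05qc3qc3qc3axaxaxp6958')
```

Pattern: optionally a literal 'k', then one or more of a digit (lazy); then the literal 'qc3' repeated 3 times, then the literal 'ax' repeated 3 times, then one or more of any character (non-capturing group); then 3 to 5 of a digit.
Every occurrence is swapped for '_'.

'5eeckq3cqc3qc3axaxaxv7r19238toi_'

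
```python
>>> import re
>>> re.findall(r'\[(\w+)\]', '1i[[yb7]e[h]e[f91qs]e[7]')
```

['yb7', 'h', 'f91qs', '7']

Matches: at [3:8] match '[yb7]', group 1 = 'yb7'; at [9:12] match '[h]', group 1 = 'h'; at [13:20] match '[f91qs]', group 1 = 'f91qs'; at [21:24] match '[7]', group 1 = '7'.
With a single group, `findall` returns only what that group captured — 4 items.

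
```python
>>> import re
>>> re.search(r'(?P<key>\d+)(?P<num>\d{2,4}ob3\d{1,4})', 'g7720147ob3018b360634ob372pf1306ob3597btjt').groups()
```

The pattern matches one or more of a digit (captured as 'key'); then 2 to 4 of a digit, then the literal 'ob3', then 1 to 4 of a digit (captured as 'num').
`re.search` scans for the first position where the pattern succeeds.
The match spans [1:14] → '7720147ob3018'.
Captured: group 1 = '77201', group 2 = '47ob3018'.

('77201', '47ob3018')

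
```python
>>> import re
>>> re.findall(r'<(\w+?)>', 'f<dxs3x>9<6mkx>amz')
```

Matches: at [1:8] match '<dxs3x>', group 1 = 'dxs3x'; at [9:15] match '<6mkx>', group 1 = '6mkx'.
One capturing group, so `findall` returns just the captured substring from each match — 2 in all.

['dxs3x', '6mkx']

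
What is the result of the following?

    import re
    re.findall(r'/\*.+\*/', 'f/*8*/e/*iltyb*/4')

['/*8*/e/*iltyb*/']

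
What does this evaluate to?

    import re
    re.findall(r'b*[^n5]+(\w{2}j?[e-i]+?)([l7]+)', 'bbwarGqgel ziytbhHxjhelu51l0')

[('jhe', 'l')]

The pattern matches zero or more of the literal 'b', then one or more of any character except [n5]; then exactly 2 of a word character, then optionally a literal 'j', then one or more of a character in [e-i] (lazy) (captured); then one or more of one of [l7] (captured).
Multiple groups make `findall` return tuples — one 2-tuple for the one match.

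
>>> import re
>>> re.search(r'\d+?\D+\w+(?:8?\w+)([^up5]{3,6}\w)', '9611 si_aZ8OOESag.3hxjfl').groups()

('.3hxjfl',)

This matches one or more of a digit (lazy), then one or more of a non-digit, then one or more of a word character; then optionally the literal '8', then one or more of a word character (non-capturing group); then 3 to 6 of any character except [up5], then a word character (captured).
Unlike `match`, `search` isn't anchored — it looks for the pattern anywhere in the string.
The match spans [0:24] → '9611 si_aZ8OOESag.3hxjfl'.
Captured: group 1 = '.3hxjfl'.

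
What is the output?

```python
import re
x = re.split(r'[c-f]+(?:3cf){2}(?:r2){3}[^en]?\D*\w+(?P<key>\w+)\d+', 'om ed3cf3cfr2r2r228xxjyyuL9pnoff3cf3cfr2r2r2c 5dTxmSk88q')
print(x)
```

['om ', 'r', 'c 5dTxmSk88q']

With a capturing group present, the delimiter's captured portion is kept in the result list.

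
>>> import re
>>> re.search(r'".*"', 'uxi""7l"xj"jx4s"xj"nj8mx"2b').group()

`re.search` scans for the first position where the pattern succeeds.
The match spans [3:25] → '""7l"xj"jx4s"xj"nj8mx"'.

'""7l"xj"jx4s"xj"nj8mx"'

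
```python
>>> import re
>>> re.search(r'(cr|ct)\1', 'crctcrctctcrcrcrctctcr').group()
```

`\1` has to match the exact text group 1 already captured.
`re.search` scans for the first position where the pattern succeeds.
The match spans [6:10] → 'ctct'.
Captured: group 1 = 'ct'.

'ctct'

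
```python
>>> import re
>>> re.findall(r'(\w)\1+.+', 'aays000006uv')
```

`\1` is not a pattern — it's the concrete string captured by group 1, re-applied verbatim.
With a single group, `findall` returns only what that group captured — 1 item.

['a']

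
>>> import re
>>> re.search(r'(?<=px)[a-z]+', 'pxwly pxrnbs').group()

Because the assertion is zero-width, the text it checks is not consumed and won't appear in the result.
The match spans [2:5] → 'wly'.

'wly'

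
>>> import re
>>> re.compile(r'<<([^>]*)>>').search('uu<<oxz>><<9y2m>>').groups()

The match spans [2:9] → '<<oxz>>'.
Captured: group 1 = 'oxz'.

('oxz',)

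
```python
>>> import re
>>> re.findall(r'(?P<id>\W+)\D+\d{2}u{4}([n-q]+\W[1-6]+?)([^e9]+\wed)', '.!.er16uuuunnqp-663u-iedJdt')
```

[('.!.', 'nnqp-6', '63u-ied')]

Pattern: one or more of a non-word character (captured as 'id'); then one or more of a non-digit, then exactly 2 of a digit; then exactly 4 of a literal 'u'; then one or more of a character in [n-q], then a non-word character, then one or more of a character in [1-6] (lazy) (captured); then one or more of any character except [e9], then a word character, then the literal 'ed' (captured).
Matches: at [0:24] match '.!.er16uuuunnqp-663u-ied', groups = ('.!.', 'nnqp-6', '63u-ied').
3 groups means the one result is a tuple of 3 captured strings — 1 here.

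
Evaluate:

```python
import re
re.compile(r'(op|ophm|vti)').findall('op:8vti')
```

['op', 'vti']

Matches: at [0:2] match 'op', group 1 = 'op'; at [4:7] match 'vti', group 1 = 'vti'.
One capturing group, so `findall` returns just the captured substring from each match — 2 in all.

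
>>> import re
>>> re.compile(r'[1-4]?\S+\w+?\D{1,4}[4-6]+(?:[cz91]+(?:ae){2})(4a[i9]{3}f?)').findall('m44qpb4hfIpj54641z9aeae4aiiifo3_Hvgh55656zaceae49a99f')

['4aiiif']

This matches optionally a character in [1-4], then one or more of a non-whitespace character; then one or more of a word character (lazy), then 1 to 4 of a non-digit, then one or more of a character in [4-6]; then one or more of one of [cz91], then the literal 'ae' repeated 2 times (non-capturing group); then the literal '4a', then exactly 3 of one of [i9], then optionally the literal 'f' (captured).
Scanning left to right: at [0:29] match 'm44qpb4hfIpj54641z9aeae4aiiif', group 1 = '4aiiif'.
`findall` collects group 1 from the one match (1 total).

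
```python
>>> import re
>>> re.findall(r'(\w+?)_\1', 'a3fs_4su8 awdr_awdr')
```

['awdr']

`\1` is not a pattern — it's the concrete string captured by group 1, re-applied verbatim.
With a single group, `findall` returns only what that group captured — 1 item.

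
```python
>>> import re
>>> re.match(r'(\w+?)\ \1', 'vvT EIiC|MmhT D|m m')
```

None

After group 1 captures some text, `\1` only succeeds where that same text appears again.
`re.match` won't scan ahead — the pattern has to work from the very first character.
Here the pattern fails at index 0, so the call returns None.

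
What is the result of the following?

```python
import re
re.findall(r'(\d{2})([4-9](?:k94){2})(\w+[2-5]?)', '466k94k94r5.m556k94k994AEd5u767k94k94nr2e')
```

The pattern matches exactly 2 of a digit (captured); then a character in [4-9], then the literal 'k94' repeated 2 times (captured); then one or more of a word character, then optionally a character in [2-5] (captured).
Scanning left to right: at [0:11] match '466k94k94r5', groups = ('46', '6k94k94', 'r5'); at [28:41] match '767k94k94nr2e', groups = ('76', '7k94k94', 'nr2e').
With 3 capturing groups, `findall` returns a 3-tuple per match.

[('46', '6k94k94', 'r5'), ('76', '7k94k94', 'nr2e')]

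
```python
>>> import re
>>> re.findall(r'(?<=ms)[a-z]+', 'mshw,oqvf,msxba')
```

Because the assertion is zero-width, the text it checks is not consumed and won't appear in the result.
`findall` yields the raw match text (2 of them) because the pattern has no groups.

['hw', 'xba']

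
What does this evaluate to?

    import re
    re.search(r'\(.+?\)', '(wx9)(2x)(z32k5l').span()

(0, 5)

`re.search` tries every starting position until one works.
The match spans [0:5] → '(wx9)'.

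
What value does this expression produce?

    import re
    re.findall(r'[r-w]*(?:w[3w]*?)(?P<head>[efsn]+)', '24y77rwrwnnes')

['nnes']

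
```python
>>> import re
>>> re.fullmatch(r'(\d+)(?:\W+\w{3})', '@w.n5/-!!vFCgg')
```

For `fullmatch`, every character of the input must be accounted for by the pattern.
Here the pattern can't cover the whole string, so the call returns None.

None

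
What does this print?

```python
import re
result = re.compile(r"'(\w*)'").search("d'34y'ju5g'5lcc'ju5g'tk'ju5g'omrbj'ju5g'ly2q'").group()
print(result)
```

'34y'

`re.search` tries every starting position until one works.
The match spans [1:6] → "'34y'".
Captured: group 1 = '34y'.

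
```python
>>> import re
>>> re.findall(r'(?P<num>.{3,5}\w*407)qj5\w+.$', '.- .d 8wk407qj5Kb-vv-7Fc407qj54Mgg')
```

The pattern matches 3 to 5 of any character, then zero or more of a word character, then the literal '407' (captured as 'num'); then the literal 'qj5', then one or more of a word character, then any character; then anchored at the end.
Matches: at [16:34] match 'b-vv-7Fc407qj54Mgg', group 1 = 'b-vv-7Fc407'.
Because there's exactly one group, `findall` drops the full match and keeps group 1 from the one hit.

['b-vv-7Fc407']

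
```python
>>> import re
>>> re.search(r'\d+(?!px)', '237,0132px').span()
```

(0, 3)

Because the assertion is negative and zero-width, positions next to the forbidden text are skipped.
Unlike `match`, `search` isn't anchored — it looks for the pattern anywhere in the string.
The match spans [0:3] → '237'.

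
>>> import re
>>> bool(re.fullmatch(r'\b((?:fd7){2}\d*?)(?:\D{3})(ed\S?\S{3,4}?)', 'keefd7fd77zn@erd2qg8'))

False

`re.fullmatch` is like wrapping the pattern in `^…$` (in single-line mode).
Here the pattern can't cover the whole string, so the call returns None, and `bool(None)` is False.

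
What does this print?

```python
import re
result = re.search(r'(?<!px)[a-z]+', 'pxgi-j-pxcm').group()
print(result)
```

The negative lookahead/lookbehind blocks any match where the forbidden context is present.
`re.search` tries every starting position until one works.
The match spans [0:4] → 'pxgi'.

pxgi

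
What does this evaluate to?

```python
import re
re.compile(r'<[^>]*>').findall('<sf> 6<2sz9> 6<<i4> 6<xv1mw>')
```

Matches: at [0:4] → '<sf>'; at [6:12] → '<2sz9>'; at [14:19] → '<<i4>'; at [21:28] → '<xv1mw>'.
No capturing groups, so `findall` returns the 4 full match strings.

['<sf>', '<2sz9>', '<<i4>', '<xv1mw>']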